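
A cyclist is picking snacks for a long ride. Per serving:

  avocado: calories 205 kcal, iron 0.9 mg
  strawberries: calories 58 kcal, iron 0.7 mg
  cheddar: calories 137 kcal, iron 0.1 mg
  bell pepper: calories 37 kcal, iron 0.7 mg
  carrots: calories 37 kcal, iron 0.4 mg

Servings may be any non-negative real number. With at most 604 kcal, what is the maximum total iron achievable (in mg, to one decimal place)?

11.4 mg

Iron per kcal: bell pepper 0.01892, strawberries 0.01207, carrots 0.01081, avocado 0.00439, cheddar 0.0007299.
With no serving limits, spend the whole calories allowance on bell pepper: 604 kcal / 37 kcal × 0.7 mg = 11.4 mg.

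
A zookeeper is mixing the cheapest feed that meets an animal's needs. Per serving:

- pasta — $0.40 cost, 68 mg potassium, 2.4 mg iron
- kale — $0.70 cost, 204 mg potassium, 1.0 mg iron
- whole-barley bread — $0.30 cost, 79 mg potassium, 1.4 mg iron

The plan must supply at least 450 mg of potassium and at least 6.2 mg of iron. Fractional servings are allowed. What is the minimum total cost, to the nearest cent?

Minimising a linear cost over {potassium ≥ 450, iron ≥ 6.2, servings ≥ 0} — the optimum is at a vertex, using one or two foods.
pasta only: max(450/68, 6.2/2.4) = 6.618 servings → $2.65.
kale only: max(450/204, 6.2/1.0) = 6.2 servings → $4.34.
whole-barley bread only: max(450/79, 6.2/1.4) = 5.696 servings → $1.71.
pasta + kale with both tight: 1.933 servings and 1.562 servings → $1.87.
pasta + whole-barley bread: the both-tight solution has a negative serving — not a feasible corner.
kale + whole-barley bread with both tight: 0.6786 servings and 3.944 servings → $1.66.
So the least-cost plan costs $1.66.

$1.66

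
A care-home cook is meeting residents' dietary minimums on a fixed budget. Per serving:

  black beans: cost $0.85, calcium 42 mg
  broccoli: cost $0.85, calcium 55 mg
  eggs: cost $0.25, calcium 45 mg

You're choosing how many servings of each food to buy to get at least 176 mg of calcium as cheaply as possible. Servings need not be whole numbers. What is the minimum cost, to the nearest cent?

$0.98

Cost per mg of calcium: eggs $0.0056, broccoli $0.0155, black beans $0.0202.
With no serving limits, use only eggs: 176 mg / 45 mg = 3.911 servings × $0.25 = $0.98.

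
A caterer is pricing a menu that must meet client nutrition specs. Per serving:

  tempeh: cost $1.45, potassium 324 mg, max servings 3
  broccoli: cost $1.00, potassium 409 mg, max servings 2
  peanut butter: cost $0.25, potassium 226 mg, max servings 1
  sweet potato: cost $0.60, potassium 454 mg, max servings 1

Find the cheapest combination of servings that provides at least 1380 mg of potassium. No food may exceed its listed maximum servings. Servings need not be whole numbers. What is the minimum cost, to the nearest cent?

$2.56

Cost per mg of potassium: peanut butter $0.0011, sweet potato $0.0013, broccoli $0.0024, tempeh $0.0045.
Take 1 serving of peanut butter: +226.0 mg potassium for $0.25 (total $0.25, still need 1154.0 mg).
Take 1 serving of sweet potato: +454.0 mg potassium for $0.60 (total $0.85, still need 700.0 mg).
Take 1.711 servings of broccoli: +700.0 mg potassium for $1.71 (total $2.56, still need 0.0 mg).
Filling from the cheapest source first is optimal under one linear minimum: $2.56.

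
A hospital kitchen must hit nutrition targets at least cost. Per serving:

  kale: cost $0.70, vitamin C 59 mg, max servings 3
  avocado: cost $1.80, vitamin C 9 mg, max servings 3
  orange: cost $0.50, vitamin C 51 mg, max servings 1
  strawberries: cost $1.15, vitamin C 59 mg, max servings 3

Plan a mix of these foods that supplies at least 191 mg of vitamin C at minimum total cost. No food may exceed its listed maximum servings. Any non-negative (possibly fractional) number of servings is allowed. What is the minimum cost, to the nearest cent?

Cost per mg of vitamin C: orange $0.0098, kale $0.0119, strawberries $0.0195, avocado $0.2000.
Take 1 serving of orange: +51.0 mg vitamin C for $0.50 (total $0.50, still need 140.0 mg).
Take 2.373 servings of kale: +140.0 mg vitamin C for $1.66 (total $2.16, still need 0.0 mg).
Greedy by cheapest-per-mg is optimal for a single linear constraint, so the minimum cost is $2.16.

$2.16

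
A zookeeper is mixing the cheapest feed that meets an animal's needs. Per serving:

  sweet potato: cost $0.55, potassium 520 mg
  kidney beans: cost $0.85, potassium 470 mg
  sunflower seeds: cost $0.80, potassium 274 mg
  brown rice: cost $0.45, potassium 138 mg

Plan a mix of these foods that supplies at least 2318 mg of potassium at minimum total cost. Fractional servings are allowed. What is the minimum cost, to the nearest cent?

Cost per mg of potassium: sweet potato $0.0011, kidney beans $0.0018, sunflower seeds $0.0029, brown rice $0.0033.
With no serving limits, use only sweet potato: 2318 mg / 520 mg = 4.458 servings × $0.55 = $2.45.

$2.45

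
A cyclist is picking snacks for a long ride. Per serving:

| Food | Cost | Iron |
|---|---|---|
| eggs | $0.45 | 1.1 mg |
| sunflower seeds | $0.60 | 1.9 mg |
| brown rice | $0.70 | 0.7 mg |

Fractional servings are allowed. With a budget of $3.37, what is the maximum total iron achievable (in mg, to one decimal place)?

Iron per dollar: sunflower seeds 3.167, eggs 2.444, brown rice 1.
With no serving limits, spend the whole cost allowance on sunflower seeds: $3.37 / $0.60 × 1.9 mg = 10.7 mg.

10.7 mg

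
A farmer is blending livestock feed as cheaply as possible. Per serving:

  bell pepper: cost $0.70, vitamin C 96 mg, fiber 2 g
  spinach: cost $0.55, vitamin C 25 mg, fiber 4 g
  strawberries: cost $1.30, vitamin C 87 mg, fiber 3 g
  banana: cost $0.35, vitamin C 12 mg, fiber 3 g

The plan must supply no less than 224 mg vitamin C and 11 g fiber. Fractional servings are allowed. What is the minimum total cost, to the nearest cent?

An LP optimum is at a vertex; with two nutrient constraints at most two foods are used. Check each candidate.
bell pepper only: max(224/96, 11/2) = 5.5 servings → $3.85.
spinach only: max(224/25, 11/4) = 8.96 servings → $4.93.
strawberries only: max(224/87, 11/3) = 3.667 servings → $4.77.
banana only: max(224/12, 11/3) = 18.67 servings → $6.53.
bell pepper + spinach with both tight: 1.859 servings and 1.82 servings → $2.30.
bell pepper + strawberries: intersection lies outside the first quadrant.
bell pepper + banana with both tight: 2.045 servings and 2.303 servings → $2.24.
spinach + strawberries with both tight: 1.044 servings and 2.275 servings → $3.53.
spinach + banana with both targets exact would need a negative amount; discard.
strawberries + banana with both tight: 2.4 servings and 1.267 servings → $3.56.
The minimum over all feasible corners is $2.24.

$2.24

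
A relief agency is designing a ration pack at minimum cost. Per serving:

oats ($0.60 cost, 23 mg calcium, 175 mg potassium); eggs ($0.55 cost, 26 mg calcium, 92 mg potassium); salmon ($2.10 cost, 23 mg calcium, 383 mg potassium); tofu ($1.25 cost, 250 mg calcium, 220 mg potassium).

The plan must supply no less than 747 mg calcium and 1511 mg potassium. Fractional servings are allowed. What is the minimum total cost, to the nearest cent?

$6.41

Check every corner: each single food scaled to meet both minima, and each pair solved so both constraints bind.
oats only: max(747/23, 1511/175) = 32.48 servings → $19.49.
eggs only: max(747/26, 1511/92) = 28.73 servings → $15.80.
salmon only: max(747/23, 1511/383) = 32.48 servings → $68.20.
tofu only: max(747/250, 1511/220) = 6.868 servings → $8.59.
oats + eggs: intersection lies outside the first quadrant.
oats + salmon: the both-tight solution has a negative serving — not a feasible corner.
oats + tofu with both tight: 5.516 servings and 2.481 servings → $6.41.
eggs + salmon: the both-tight solution has a negative serving — not a feasible corner.
eggs + tofu with both tight: 12.35 servings and 1.704 servings → $8.92.
salmon + tofu with both tight: 2.353 servings and 2.772 servings → $8.41.
So the least-cost plan costs $6.41.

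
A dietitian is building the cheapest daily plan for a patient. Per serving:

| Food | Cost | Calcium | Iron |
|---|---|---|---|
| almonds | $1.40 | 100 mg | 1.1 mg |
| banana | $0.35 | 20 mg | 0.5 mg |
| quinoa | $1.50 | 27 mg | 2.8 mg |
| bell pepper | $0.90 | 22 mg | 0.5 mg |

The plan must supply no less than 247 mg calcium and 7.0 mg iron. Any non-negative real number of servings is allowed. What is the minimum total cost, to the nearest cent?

$4.72

Check every corner: each single food scaled to meet both minima, and each pair solved so both constraints bind.
almonds only: max(247/100, 7.0/1.1) = 6.364 servings → $8.91.
banana only: max(247/20, 7.0/0.5) = 14 servings → $4.90.
quinoa only: max(247/27, 7.0/2.8) = 9.148 servings → $13.72.
bell pepper only: max(247/22, 7.0/0.5) = 14 servings → $12.60.
almonds + banana: the both-tight solution has a negative serving — not a feasible corner.
almonds + quinoa with both tight: 2.008 servings and 1.711 servings → $5.38.
almonds + bell pepper: intersection lies outside the first quadrant.
banana + quinoa with both tight: 11.83 servings and 0.3882 servings → $4.72.
banana + bell pepper: the both-tight solution has a negative serving — not a feasible corner.
quinoa + bell pepper with both tight: 0.6341 servings and 10.45 servings → $10.36.
So the least-cost plan costs $4.72.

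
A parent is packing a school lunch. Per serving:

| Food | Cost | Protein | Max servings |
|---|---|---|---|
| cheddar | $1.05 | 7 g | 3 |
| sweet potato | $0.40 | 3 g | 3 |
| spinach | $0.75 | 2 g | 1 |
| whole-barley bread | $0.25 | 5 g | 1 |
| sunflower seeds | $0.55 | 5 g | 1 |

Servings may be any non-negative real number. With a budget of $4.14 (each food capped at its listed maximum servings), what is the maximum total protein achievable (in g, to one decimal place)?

Protein per dollar: whole-barley bread 20, sunflower seeds 9.091, sweet potato 7.5, cheddar 6.667, spinach 2.667.
Take 1 serving of whole-barley bread: spends $0.25, +5.0 g protein (running total 5.0 g).
Take 1 serving of sunflower seeds: spends $0.55, +5.0 g protein (running total 10.0 g).
Take 3 servings of sweet potato: spends $1.20, +9.0 g protein (running total 19.0 g).
Take 2.038 servings of cheddar: spends $2.14, +14.3 g protein (running total 33.3 g).
Filling greedily by protein-per-dollar is optimal for one linear limit, giving 33.3 g.

33.3 g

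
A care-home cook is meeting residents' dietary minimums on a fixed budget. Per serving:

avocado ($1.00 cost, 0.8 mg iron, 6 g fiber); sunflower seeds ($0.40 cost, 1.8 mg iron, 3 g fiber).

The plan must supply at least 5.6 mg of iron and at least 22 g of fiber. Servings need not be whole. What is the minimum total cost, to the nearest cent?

This is a tiny linear program; its minimum lies at a vertex of the feasible set. List the vertices and price them.
avocado only: max(5.6/0.8, 22/6) = 7 servings → $7.00.
sunflower seeds only: max(5.6/1.8, 22/3) = 7.333 servings → $2.93.
avocado + sunflower seeds with both tight: 2.714 servings and 1.905 servings → $3.48.
So the least-cost plan costs $2.93.

$2.93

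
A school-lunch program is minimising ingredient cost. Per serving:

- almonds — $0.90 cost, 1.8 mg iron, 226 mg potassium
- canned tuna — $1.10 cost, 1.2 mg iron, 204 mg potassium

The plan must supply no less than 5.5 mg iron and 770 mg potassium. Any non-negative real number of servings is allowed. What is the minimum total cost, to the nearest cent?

At the optimum either one food covers both requirements or two foods hit both targets exactly; no other combination can be cheaper.
almonds only: max(5.5/1.8, 770/226) = 3.407 servings → $3.07.
canned tuna only: max(5.5/1.2, 770/204) = 4.583 servings → $5.04.
almonds + canned tuna with both tight: 2.062 servings and 1.49 servings → $3.49.
Cheapest feasible corner: $3.07.

$3.07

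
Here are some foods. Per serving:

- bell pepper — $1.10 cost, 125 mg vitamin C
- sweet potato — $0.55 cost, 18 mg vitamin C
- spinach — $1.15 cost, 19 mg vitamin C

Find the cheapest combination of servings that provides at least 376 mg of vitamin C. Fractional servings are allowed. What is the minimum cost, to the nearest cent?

$3.31

Cost per mg of vitamin C: bell pepper $0.0088, sweet potato $0.0306, spinach $0.0605.
With no serving limits, use only bell pepper: 376 mg / 125 mg = 3.008 servings × $1.10 = $3.31.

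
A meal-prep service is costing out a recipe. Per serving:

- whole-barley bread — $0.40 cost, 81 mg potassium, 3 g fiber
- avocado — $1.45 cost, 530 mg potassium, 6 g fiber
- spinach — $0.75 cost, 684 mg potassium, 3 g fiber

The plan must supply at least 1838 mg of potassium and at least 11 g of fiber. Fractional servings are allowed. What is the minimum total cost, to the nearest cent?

$2.36

An LP optimum is at a vertex; with two nutrient constraints at most two foods are used. Check each candidate.
whole-barley bread only: max(1838/81, 11/3) = 22.69 servings → $9.08.
avocado only: max(1838/530, 11/6) = 3.468 servings → $5.03.
spinach only: max(1838/684, 11/3) = 3.667 servings → $2.75.
whole-barley bread + avocado: intersection lies outside the first quadrant.
whole-barley bread + spinach with both tight: 1.111 servings and 2.556 servings → $2.36.
avocado + spinach with both tight: 0.7995 servings and 2.068 servings → $2.71.
So the least-cost plan costs $2.36.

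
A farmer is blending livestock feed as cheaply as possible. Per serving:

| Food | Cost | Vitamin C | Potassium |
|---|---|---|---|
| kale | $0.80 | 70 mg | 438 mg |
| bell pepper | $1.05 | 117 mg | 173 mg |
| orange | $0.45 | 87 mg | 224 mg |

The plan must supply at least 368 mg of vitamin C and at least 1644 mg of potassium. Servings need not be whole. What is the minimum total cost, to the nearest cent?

$3.09

kale only: max(368/70, 1644/438) = 5.257 servings → $4.21.
bell pepper only: max(368/117, 1644/173) = 9.503 servings → $9.98.
orange only: max(368/87, 1644/224) = 7.339 servings → $3.30.
kale + bell pepper with both tight: 3.288 servings and 1.178 servings → $3.87.
kale + orange with both tight: 2.702 servings and 2.056 servings → $3.09.
bell pepper + orange with both targets exact would need a negative amount; discard.
Cheapest feasible corner: $3.09.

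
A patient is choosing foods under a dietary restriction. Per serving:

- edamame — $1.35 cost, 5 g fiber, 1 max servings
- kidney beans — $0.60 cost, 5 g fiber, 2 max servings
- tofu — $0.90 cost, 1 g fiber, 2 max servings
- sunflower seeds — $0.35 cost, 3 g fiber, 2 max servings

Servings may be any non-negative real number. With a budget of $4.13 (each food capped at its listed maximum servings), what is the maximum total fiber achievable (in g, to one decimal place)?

Fiber per dollar: sunflower seeds 8.571, kidney beans 8.333, edamame 3.704, tofu 1.111.
Take 2 servings of sunflower seeds: spends $0.70, +6.0 g fiber (running total 6.0 g).
Take 2 servings of kidney beans: spends $1.20, +10.0 g fiber (running total 16.0 g).
Take 1 serving of edamame: spends $1.35, +5.0 g fiber (running total 21.0 g).
Take 0.9778 servings of tofu: spends $0.88, +1.0 g fiber (running total 22.0 g).
Filling greedily by fiber-per-dollar is optimal for one linear limit, giving 22.0 g.

22.0 g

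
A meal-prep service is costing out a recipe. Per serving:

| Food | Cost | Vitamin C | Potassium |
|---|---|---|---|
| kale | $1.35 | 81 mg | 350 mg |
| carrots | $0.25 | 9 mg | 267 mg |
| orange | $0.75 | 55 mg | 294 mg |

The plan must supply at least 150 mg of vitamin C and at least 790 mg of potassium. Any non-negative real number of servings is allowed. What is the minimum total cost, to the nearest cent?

A basic optimal solution has at most two foods positive. Try each food alone and each pair with both targets met exactly.
kale only: max(150/81, 790/350) = 2.257 servings → $3.05.
carrots only: max(150/9, 790/267) = 16.67 servings → $4.17.
orange only: max(150/55, 790/294) = 2.727 servings → $2.05.
kale + carrots with both tight: 1.783 servings and 0.6219 servings → $2.56.
kale + orange with both tight: 0.1424 servings and 2.518 servings → $2.08.
carrots + orange: the both-tight solution has a negative serving — not a feasible corner.
Cheapest feasible corner: $2.05.

$2.05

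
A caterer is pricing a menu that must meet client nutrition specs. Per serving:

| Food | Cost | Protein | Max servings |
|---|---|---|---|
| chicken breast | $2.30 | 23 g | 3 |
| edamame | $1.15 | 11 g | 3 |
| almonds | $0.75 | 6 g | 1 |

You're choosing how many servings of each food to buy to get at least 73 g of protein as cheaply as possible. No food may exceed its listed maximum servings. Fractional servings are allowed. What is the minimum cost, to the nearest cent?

Cost per g of protein: chicken breast $0.1000, edamame $0.1045, almonds $0.1250.
Take 3 servings of chicken breast: +69.0 g protein for $6.90 (total $6.90, still need 4.0 g).
Take 0.3636 servings of edamame: +4.0 g protein for $0.42 (total $7.32, still need 0.0 g).
Filling from the cheapest source first is optimal under one linear minimum: $7.32.

$7.32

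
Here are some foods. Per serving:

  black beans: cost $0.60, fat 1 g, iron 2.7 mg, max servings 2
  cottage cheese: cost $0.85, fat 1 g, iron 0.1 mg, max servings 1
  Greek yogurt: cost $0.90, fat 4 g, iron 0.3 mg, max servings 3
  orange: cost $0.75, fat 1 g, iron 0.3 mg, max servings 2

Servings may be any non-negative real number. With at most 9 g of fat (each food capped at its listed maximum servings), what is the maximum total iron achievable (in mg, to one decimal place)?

Iron per g fat: black beans 2.7, orange 0.3, cottage cheese 0.1, Greek yogurt 0.075.
Take 2 servings of black beans: uses 2 g fat, +5.4 mg iron (running total 5.4 mg).
Take 2 servings of orange: uses 2 g fat, +0.6 mg iron (running total 6.0 mg).
Take 1 serving of cottage cheese: uses 1 g fat, +0.1 mg iron (running total 6.1 mg).
Take 1 serving of Greek yogurt: uses 4 g fat, +0.3 mg iron (running total 6.4 mg).
Greedy by best ratio exhausts the fat allowance optimally: 6.4 mg.

6.4 mg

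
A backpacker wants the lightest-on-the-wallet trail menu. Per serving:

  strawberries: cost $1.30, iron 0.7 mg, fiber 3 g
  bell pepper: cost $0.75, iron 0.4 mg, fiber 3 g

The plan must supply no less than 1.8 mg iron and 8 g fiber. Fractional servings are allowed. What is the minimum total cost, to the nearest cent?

Check every corner: each single food scaled to meet both minima, and each pair solved so both constraints bind.
strawberries only: max(1.8/0.7, 8/3) = 2.667 servings → $3.47.
bell pepper only: max(1.8/0.4, 8/3) = 4.5 servings → $3.38.
strawberries + bell pepper with both tight: 2.444 servings and 0.2222 servings → $3.34.
So the least-cost plan costs $3.34.

$3.34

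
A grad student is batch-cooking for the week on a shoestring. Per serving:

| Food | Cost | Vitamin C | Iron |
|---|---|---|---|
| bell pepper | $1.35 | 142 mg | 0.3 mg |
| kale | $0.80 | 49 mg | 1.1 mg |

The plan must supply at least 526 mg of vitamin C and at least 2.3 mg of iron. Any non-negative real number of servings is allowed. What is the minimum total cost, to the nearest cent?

An LP optimum is at a vertex; with two nutrient constraints at most two foods are used. Check each candidate.
bell pepper only: max(526/142, 2.3/0.3) = 7.667 servings → $10.35.
kale only: max(526/49, 2.3/1.1) = 10.73 servings → $8.59.
bell pepper + kale with both tight: 3.293 servings and 1.193 servings → $5.40.
Cheapest feasible corner: $5.40.

$5.40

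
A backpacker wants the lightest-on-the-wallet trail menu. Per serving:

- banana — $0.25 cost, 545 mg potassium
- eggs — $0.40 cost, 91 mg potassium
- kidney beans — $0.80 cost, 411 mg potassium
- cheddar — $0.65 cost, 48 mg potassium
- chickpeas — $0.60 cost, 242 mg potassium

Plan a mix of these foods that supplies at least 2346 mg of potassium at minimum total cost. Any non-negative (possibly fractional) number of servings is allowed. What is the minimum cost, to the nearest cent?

Cost per mg of potassium: banana $0.0005, kidney beans $0.0019, chickpeas $0.0025, eggs $0.0044, cheddar $0.0135.
With no serving limits, use only banana: 2346 mg / 545 mg = 4.305 servings × $0.25 = $1.08.

$1.08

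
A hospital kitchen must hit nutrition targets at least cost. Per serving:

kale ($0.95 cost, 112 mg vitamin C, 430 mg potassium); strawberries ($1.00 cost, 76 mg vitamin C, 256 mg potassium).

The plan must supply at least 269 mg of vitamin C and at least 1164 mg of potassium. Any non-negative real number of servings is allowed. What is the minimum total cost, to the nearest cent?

$2.57

Minimising a linear cost over {vitamin C ≥ 269, potassium ≥ 1164, servings ≥ 0} — the optimum is at a vertex, using one or two foods.
kale only: max(269/112, 1164/430) = 2.707 servings → $2.57.
strawberries only: max(269/76, 1164/256) = 4.547 servings → $4.55.
kale + strawberries: the both-tight solution has a negative serving — not a feasible corner.
The minimum over all feasible corners is $2.57.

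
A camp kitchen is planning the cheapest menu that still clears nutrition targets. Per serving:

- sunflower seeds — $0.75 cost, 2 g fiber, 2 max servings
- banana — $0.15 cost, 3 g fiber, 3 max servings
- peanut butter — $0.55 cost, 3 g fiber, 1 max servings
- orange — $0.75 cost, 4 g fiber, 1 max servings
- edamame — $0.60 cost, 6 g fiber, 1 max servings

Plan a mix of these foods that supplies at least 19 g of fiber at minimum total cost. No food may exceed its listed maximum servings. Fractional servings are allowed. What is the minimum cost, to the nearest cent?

Cost per g of fiber: banana $0.0500, edamame $0.1000, peanut butter $0.1833, orange $0.1875, sunflower seeds $0.3750.
Take 3 servings of banana: +9.0 g fiber for $0.45 (total $0.45, still need 10.0 g).
Take 1 serving of edamame: +6.0 g fiber for $0.60 (total $1.05, still need 4.0 g).
Take 1 serving of peanut butter: +3.0 g fiber for $0.55 (total $1.60, still need 1.0 g).
Take 0.25 servings of orange: +1.0 g fiber for $0.19 (total $1.79, still need 0.0 g).
Filling from the cheapest source first is optimal under one linear minimum: $1.79.

$1.79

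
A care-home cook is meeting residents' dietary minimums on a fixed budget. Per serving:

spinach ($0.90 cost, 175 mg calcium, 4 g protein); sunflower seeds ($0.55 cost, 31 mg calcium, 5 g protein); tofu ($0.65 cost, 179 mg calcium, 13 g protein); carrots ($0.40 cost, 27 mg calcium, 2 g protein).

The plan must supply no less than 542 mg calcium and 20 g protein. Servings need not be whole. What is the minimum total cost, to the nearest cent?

Check every corner: each single food scaled to meet both minima, and each pair solved so both constraints bind.
spinach only: max(542/175, 20/4) = 5 servings → $4.50.
sunflower seeds only: max(542/31, 20/5) = 17.48 servings → $9.62.
tofu only: max(542/179, 20/13) = 3.028 servings → $1.97.
carrots only: max(542/27, 20/2) = 20.07 servings → $8.03.
spinach + sunflower seeds with both tight: 2.783 servings and 1.774 servings → $3.48.
spinach + tofu with both tight: 2.223 servings and 0.8544 servings → $2.56.
spinach + carrots with both tight: 2.248 servings and 5.504 servings → $4.22.
sunflower seeds + tofu: intersection lies outside the first quadrant.
sunflower seeds + carrots: the both-tight solution has a negative serving — not a feasible corner.
tofu + carrots: intersection lies outside the first quadrant.
The minimum over all feasible corners is $1.97.

$1.97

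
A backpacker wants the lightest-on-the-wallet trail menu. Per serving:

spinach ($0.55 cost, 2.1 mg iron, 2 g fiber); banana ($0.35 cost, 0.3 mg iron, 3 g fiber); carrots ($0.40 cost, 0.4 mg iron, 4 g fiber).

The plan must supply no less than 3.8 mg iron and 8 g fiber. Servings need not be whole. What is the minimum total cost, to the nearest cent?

$1.35

The cheapest plan sits at a corner of the feasible region — with two constraints it uses at most two foods.
spinach only: max(3.8/2.1, 8/2) = 4 servings → $2.20.
banana only: max(3.8/0.3, 8/3) = 12.67 servings → $4.43.
carrots only: max(3.8/0.4, 8/4) = 9.5 servings → $3.80.
spinach + banana with both tight: 1.579 servings and 1.614 servings → $1.43.
spinach + carrots with both tight: 1.579 servings and 1.211 servings → $1.35.
banana + carrots (both tight): parallel constraints — no distinct corner.
The minimum over all feasible corners is $1.35.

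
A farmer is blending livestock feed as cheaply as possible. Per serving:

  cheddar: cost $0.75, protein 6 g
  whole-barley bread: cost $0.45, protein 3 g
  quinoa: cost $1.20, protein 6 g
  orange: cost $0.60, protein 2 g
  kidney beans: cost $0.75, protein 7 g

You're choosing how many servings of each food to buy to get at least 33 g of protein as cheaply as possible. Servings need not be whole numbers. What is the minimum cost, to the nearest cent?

$3.54

Cost per g of protein: kidney beans $0.1071, cheddar $0.1250, whole-barley bread $0.1500, quinoa $0.2000, orange $0.3000.
With no serving limits, use only kidney beans: 33 g / 7 g = 4.714 servings × $0.75 = $3.54.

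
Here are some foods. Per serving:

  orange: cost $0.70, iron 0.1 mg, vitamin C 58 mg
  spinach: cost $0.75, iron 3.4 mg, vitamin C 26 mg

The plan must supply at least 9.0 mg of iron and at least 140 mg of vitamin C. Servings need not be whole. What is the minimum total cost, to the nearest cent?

For a min-cost LP with two ≥-constraints, a basic feasible solution has at most two positive variables.
orange only: max(9.0/0.1, 140/58) = 90 servings → $63.00.
spinach only: max(9.0/3.4, 140/26) = 5.385 servings → $4.04.
orange + spinach with both tight: 1.244 servings and 2.61 servings → $2.83.
The minimum over all feasible corners is $2.83.

$2.83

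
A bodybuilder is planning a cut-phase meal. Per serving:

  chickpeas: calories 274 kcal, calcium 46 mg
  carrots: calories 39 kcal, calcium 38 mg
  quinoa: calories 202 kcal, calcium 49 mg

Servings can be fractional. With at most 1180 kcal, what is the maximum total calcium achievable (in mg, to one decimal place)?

1149.7 mg

Calcium per kcal: carrots 0.9744, quinoa 0.2426, chickpeas 0.1679.
With no serving limits, spend the whole calories allowance on carrots: 1180 kcal / 39 kcal × 38 mg = 1149.7 mg.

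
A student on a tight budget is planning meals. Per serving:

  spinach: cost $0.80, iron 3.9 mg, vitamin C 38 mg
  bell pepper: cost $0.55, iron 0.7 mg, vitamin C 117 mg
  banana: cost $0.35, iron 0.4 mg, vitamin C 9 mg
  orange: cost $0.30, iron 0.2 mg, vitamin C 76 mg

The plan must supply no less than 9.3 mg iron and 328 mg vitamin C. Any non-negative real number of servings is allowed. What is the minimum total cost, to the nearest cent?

$2.74

Check every corner: each single food scaled to meet both minima, and each pair solved so both constraints bind.
spinach only: max(9.3/3.9, 328/38) = 8.632 servings → $6.91.
bell pepper only: max(9.3/0.7, 328/117) = 13.29 servings → $7.31.
banana only: max(9.3/0.4, 328/9) = 36.44 servings → $12.76.
orange only: max(9.3/0.2, 328/76) = 46.5 servings → $13.95.
spinach + bell pepper with both tight: 1.998 servings and 2.155 servings → $2.78.
spinach + banana: the both-tight solution has a negative serving — not a feasible corner.
spinach + orange with both tight: 2.22 servings and 3.206 servings → $2.74.
bell pepper + banana with both tight: 1.173 servings and 21.2 servings → $8.06.
bell pepper + orange: intersection lies outside the first quadrant.
banana + orange with both tight: 22.42 servings and 1.661 servings → $8.35.
Cheapest feasible corner: $2.74.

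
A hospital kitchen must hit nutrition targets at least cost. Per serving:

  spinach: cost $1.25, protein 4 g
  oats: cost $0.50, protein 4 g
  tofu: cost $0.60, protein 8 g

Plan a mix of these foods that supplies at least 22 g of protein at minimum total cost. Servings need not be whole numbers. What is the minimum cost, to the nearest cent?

$1.65

Cost per g of protein: tofu $0.0750, oats $0.1250, spinach $0.3125.
With no serving limits, use only tofu: 22 g / 8 g = 2.75 servings × $0.60 = $1.65.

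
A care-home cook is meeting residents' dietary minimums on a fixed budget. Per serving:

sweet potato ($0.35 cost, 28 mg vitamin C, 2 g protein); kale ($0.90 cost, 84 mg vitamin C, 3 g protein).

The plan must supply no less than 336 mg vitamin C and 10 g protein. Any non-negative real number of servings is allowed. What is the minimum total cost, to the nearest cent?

$3.60

The cheapest plan sits at a corner of the feasible region — with two constraints it uses at most two foods.
sweet potato only: max(336/28, 10/2) = 12 servings → $4.20.
kale only: max(336/84, 10/3) = 4 servings → $3.60.
sweet potato + kale with both targets exact would need a negative amount; discard.
So the least-cost plan costs $3.60.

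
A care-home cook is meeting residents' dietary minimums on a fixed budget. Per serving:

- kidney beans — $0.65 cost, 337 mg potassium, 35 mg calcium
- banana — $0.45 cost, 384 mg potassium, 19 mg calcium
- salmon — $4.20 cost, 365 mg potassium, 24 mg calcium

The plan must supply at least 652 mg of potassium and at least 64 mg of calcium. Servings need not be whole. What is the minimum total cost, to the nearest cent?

Minimising a linear cost over {potassium ≥ 652, calcium ≥ 64, servings ≥ 0} — the optimum is at a vertex, using one or two foods.
kidney beans only: max(652/337, 64/35) = 1.935 servings → $1.26.
banana only: max(652/384, 64/19) = 3.368 servings → $1.52.
salmon only: max(652/365, 64/24) = 2.667 servings → $11.20.
kidney beans + banana with both tight: 1.732 servings and 0.1779 servings → $1.21.
kidney beans + salmon with both tight: 1.645 servings and 0.2671 servings → $2.19.
banana + salmon: the both-tight solution has a negative serving — not a feasible corner.
The minimum over all feasible corners is $1.21.

$1.21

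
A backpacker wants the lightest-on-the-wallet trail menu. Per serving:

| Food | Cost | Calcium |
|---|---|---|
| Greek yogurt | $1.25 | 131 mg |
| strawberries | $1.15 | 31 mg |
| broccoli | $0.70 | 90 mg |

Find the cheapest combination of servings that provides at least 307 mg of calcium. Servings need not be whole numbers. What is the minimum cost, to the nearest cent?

$2.39

Cost per mg of calcium: broccoli $0.0078, Greek yogurt $0.0095, strawberries $0.0371.
With no serving limits, use only broccoli: 307 mg / 90 mg = 3.411 servings × $0.70 = $2.39.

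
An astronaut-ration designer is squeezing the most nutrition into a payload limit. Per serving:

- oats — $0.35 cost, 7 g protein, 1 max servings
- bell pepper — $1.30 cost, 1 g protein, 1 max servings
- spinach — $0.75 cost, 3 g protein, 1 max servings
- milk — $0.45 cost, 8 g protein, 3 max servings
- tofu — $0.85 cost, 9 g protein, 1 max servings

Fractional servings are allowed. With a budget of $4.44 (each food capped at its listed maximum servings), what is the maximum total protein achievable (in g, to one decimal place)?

Protein per dollar: oats 20, milk 17.78, tofu 10.59, spinach 4, bell pepper 0.7692.
Take 1 serving of oats: spends $0.35, +7.0 g protein (running total 7.0 g).
Take 3 servings of milk: spends $1.35, +24.0 g protein (running total 31.0 g).
Take 1 serving of tofu: spends $0.85, +9.0 g protein (running total 40.0 g).
Take 1 serving of spinach: spends $0.75, +3.0 g protein (running total 43.0 g).
Take 0.8769 servings of bell pepper: spends $1.14, +0.9 g protein (running total 43.9 g).
Filling greedily by protein-per-dollar is optimal for one linear limit, giving 43.9 g.

43.9 g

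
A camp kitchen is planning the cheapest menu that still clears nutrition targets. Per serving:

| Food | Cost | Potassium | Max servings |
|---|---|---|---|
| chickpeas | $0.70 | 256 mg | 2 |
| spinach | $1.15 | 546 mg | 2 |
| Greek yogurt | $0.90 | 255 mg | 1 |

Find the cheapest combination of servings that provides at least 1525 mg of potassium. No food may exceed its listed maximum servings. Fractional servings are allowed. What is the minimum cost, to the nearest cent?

Cost per mg of potassium: spinach $0.0021, chickpeas $0.0027, Greek yogurt $0.0035.
Take 2 servings of spinach: +1092.0 mg potassium for $2.30 (total $2.30, still need 433.0 mg).
Take 1.691 servings of chickpeas: +433.0 mg potassium for $1.18 (total $3.48, still need 0.0 mg).
Filling from the cheapest source first is optimal under one linear minimum: $3.48.

$3.48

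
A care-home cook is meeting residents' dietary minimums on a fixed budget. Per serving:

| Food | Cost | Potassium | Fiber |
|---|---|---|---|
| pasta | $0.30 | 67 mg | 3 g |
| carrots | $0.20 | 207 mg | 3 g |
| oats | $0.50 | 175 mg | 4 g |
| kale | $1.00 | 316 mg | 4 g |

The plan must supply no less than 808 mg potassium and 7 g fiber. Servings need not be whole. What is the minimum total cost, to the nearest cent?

Compare the cost at each extreme point of the feasible region.
pasta only: max(808/67, 7/3) = 12.06 servings → $3.62.
carrots only: max(808/207, 7/3) = 3.903 servings → $0.78.
oats only: max(808/175, 7/4) = 4.617 servings → $2.31.
kale only: max(808/316, 7/4) = 2.557 servings → $2.56.
pasta + carrots with both targets exact would need a negative amount; discard.
pasta + oats: the both-tight solution has a negative serving — not a feasible corner.
pasta + kale: the both-tight solution has a negative serving — not a feasible corner.
carrots + oats: the both-tight solution has a negative serving — not a feasible corner.
carrots + kale with both targets exact would need a negative amount; discard.
oats + kale: the both-tight solution has a negative serving — not a feasible corner.
The minimum over all feasible corners is $0.78.

$0.78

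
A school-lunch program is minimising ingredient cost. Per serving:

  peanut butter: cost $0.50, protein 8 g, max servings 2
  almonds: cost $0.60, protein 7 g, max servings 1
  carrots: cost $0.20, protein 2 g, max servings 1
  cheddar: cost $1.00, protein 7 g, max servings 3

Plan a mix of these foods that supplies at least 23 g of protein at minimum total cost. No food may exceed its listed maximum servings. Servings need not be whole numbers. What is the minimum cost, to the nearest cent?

Cost per g of protein: peanut butter $0.0625, almonds $0.0857, carrots $0.1000, cheddar $0.1429.
Take 2 servings of peanut butter: +16.0 g protein for $1.00 (total $1.00, still need 7.0 g).
Take 1 serving of almonds: +7.0 g protein for $0.60 (total $1.60, still need 0.0 g).
Filling from the cheapest source first is optimal under one linear minimum: $1.60.

$1.60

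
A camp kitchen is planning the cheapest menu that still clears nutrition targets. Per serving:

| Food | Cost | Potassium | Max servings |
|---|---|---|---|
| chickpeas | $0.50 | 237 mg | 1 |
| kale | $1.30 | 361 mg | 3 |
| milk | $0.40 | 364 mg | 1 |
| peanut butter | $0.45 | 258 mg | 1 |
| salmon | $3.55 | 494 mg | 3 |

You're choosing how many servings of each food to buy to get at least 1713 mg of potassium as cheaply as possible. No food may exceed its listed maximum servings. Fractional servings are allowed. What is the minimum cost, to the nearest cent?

$4.43

Cost per mg of potassium: milk $0.0011, peanut butter $0.0017, chickpeas $0.0021, kale $0.0036, salmon $0.0072.
Take 1 serving of milk: +364.0 mg potassium for $0.40 (total $0.40, still need 1349.0 mg).
Take 1 serving of peanut butter: +258.0 mg potassium for $0.45 (total $0.85, still need 1091.0 mg).
Take 1 serving of chickpeas: +237.0 mg potassium for $0.50 (total $1.35, still need 854.0 mg).
Take 2.366 servings of kale: +854.0 mg potassium for $3.08 (total $4.43, still need 0.0 mg).
Greedy by cheapest-per-mg is optimal for a single linear constraint, so the minimum cost is $4.43.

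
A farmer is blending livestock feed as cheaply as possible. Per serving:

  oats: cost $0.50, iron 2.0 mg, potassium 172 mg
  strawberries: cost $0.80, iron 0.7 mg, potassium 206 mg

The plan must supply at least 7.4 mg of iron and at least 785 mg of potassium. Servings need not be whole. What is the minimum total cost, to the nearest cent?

$2.28

The cheapest plan sits at a corner of the feasible region — with two constraints it uses at most two foods.
oats only: max(7.4/2.0, 785/172) = 4.564 servings → $2.28.
strawberries only: max(7.4/0.7, 785/206) = 10.57 servings → $8.46.
oats + strawberries with both tight: 3.343 servings and 1.019 servings → $2.49.
So the least-cost plan costs $2.28.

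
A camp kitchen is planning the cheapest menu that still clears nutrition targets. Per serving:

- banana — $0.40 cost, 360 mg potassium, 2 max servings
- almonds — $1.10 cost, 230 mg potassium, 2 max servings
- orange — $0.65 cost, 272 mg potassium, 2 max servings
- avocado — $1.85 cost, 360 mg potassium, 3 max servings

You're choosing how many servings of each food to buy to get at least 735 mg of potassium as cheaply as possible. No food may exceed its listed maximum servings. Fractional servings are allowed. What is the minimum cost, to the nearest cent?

$0.84

Cost per mg of potassium: banana $0.0011, orange $0.0024, almonds $0.0048, avocado $0.0051.
Take 2 servings of banana: +720.0 mg potassium for $0.80 (total $0.80, still need 15.0 mg).
Take 0.05515 servings of orange: +15.0 mg potassium for $0.04 (total $0.84, still need 0.0 mg).
Greedy by cheapest-per-mg is optimal for a single linear constraint, so the minimum cost is $0.84.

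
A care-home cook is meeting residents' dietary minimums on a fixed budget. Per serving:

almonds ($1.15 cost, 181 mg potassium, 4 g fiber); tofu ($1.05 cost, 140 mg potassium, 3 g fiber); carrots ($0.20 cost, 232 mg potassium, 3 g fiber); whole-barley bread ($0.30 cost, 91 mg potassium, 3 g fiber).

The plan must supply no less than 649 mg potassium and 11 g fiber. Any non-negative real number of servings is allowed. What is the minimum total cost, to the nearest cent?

$0.73

An LP optimum is at a vertex; with two nutrient constraints at most two foods are used. Check each candidate.
almonds only: max(649/181, 11/4) = 3.586 servings → $4.12.
tofu only: max(649/140, 11/3) = 4.636 servings → $4.87.
carrots only: max(649/232, 11/3) = 3.667 servings → $0.73.
whole-barley bread only: max(649/91, 11/3) = 7.132 servings → $2.14.
almonds + tofu with both targets exact would need a negative amount; discard.
almonds + carrots with both tight: 1.571 servings and 1.571 servings → $2.12.
almonds + whole-barley bread: the both-tight solution has a negative serving — not a feasible corner.
tofu + carrots with both tight: 2.192 servings and 1.475 servings → $2.60.
tofu + whole-barley bread: intersection lies outside the first quadrant.
carrots + whole-barley bread with both tight: 2.236 servings and 1.43 servings → $0.88.
The minimum over all feasible corners is $0.73.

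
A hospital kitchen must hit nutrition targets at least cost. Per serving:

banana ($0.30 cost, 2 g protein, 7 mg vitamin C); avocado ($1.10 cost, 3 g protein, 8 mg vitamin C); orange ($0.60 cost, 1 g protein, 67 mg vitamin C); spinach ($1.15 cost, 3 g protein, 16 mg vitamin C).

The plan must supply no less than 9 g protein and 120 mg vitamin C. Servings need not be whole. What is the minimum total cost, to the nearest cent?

$1.98

This is a tiny linear program; its minimum lies at a vertex of the feasible set. List the vertices and price them.
banana only: max(9/2, 120/7) = 17.14 servings → $5.14.
avocado only: max(9/3, 120/8) = 15 servings → $16.50.
orange only: max(9/1, 120/67) = 9 servings → $5.40.
spinach only: max(9/3, 120/16) = 7.5 servings → $8.62.
banana + avocado: intersection lies outside the first quadrant.
banana + orange with both tight: 3.803 servings and 1.394 servings → $1.98.
banana + spinach: the both-tight solution has a negative serving — not a feasible corner.
avocado + orange with both tight: 2.503 servings and 1.492 servings → $3.65.
avocado + spinach: intersection lies outside the first quadrant.
orange + spinach with both tight: 1.168 servings and 2.611 servings → $3.70.
The minimum over all feasible corners is $1.98.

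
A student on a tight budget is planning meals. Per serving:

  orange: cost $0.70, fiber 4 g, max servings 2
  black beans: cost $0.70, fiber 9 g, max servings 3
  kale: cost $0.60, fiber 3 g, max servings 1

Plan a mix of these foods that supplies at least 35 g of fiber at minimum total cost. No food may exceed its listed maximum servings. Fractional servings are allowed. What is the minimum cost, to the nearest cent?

$3.50

Cost per g of fiber: black beans $0.0778, orange $0.1750, kale $0.2000.
Take 3 servings of black beans: +27.0 g fiber for $2.10 (total $2.10, still need 8.0 g).
Take 2 servings of orange: +8.0 g fiber for $1.40 (total $3.50, still need 0.0 g).
Filling from the cheapest source first is optimal under one linear minimum: $3.50.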